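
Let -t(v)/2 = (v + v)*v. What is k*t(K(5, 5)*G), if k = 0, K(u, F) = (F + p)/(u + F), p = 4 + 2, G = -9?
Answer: 0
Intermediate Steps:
p = 6
K(u, F) = (6 + F)/(F + u) (K(u, F) = (F + 6)/(u + F) = (6 + F)/(F + u))
t(v) = -4*v**2 (t(v) = -2*(v + v)*v = -2*2*v*v = -4*v**2)
k*t(K(5, 5)*G) = 0*(-4*81*(6 + 5)**2/(5 + 5)**2) = 0*(-4*((11/10)*(-9))**2) = 0*(-4*(-99/10)**2) = 0*(-4*9801/100) = 0*(-9801/25) = 0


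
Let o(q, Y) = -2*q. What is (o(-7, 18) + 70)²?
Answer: 7056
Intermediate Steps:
(o(-7, 18) + 70)² = (-2*(-7) + 70)² = (14 + 70)² = 84² = 7056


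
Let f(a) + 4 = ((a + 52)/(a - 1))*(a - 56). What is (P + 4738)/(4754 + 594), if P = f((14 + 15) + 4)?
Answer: 149533/171136 ≈ 0.87377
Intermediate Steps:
f(a) = -4 + (-56 + a)*(52 + a)/(-1 + a) (f(a) = -4 + ((a + 52)/(a - 1))*(a - 56) = -4 + ((52 + a)/(-1 + a))*(-56 + a) = -4 + (-56 + a)*(52 + a)/(-1 + a))
P = -2083/32 (P = (-2908 + ((14 + 15) + 4)² - 8*((14 + 15) + 4))/(-1 + ((14 + 15) + 4)) = (-2908 + (29 + 4)² - 8*(29 + 4))/(-1 + (29 + 4)) = (-2908 + 33² - 8*33)/(-1 + 33) = (-2908 + 1089 - 264)/32 = (1/32)*(-2083) = -2083/32 ≈ -65.094)
(P + 4738)/(4754 + 594) = (-2083/32 + 4738)/(4754 + 594) = (149533/32)/5348 = (149533/32)*(1/5348) = 149533/171136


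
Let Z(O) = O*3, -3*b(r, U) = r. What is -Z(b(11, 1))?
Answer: 11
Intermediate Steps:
b(r, U) = -r/3
Z(O) = 3*O
-Z(b(11, 1)) = -3*(-1/3*11) = -3*(-11)/3 = -1*(-11) = 11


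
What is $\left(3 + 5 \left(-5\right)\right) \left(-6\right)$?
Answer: $132$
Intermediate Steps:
$\left(3 + 5 \left(-5\right)\right) \left(-6\right) = \left(3 - 25\right) \left(-6\right) = \left(-22\right) \left(-6\right) = 132$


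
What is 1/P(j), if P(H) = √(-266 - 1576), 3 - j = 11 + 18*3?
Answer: -I*√1842/1842 ≈ -0.0233*I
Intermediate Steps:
j = -62 (j = 3 - (11 + 18*3) = 3 - (11 + 54) = 3 - 1*65 = 3 - 65 = -62)
P(H) = I*√1842 (P(H) = √(-1842) = I*√1842)
1/P(j) = 1/(I*√1842) = -I*√1842/1842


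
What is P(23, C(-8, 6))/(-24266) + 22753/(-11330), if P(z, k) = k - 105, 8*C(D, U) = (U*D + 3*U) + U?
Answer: -2276449/1136090 ≈ -2.0038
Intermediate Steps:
C(D, U) = U/2 + D*U/8 (C(D, U) = ((U*D + 3*U) + U)/8 = ((D*U + 3*U) + U)/8 = ((3*U + D*U) + U)/8 = (4*U + D*U)/8 = U/2 + D*U/8)
P(z, k) = -105 + k
P(23, C(-8, 6))/(-24266) + 22753/(-11330) = (-105 + (1/8)*6*(4 - 8))/(-24266) + 22753/(-11330) = (-105 + (1/8)*6*(-4))*(-1/24266) + 22753*(-1/11330) = (-105 - 3)*(-1/24266) - 22753/11330 = -108*(-1/24266) - 22753/11330 = 54/12133 - 22753/11330 = -2276449/1136090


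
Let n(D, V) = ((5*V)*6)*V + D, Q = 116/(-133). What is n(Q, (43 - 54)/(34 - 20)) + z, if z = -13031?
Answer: -24230861/1862 ≈ -13013.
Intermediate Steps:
Q = -116/133 (Q = 116*(-1/133) = -116/133 ≈ -0.87218)
n(D, V) = D + 30*V**2 (n(D, V) = (30*V)*V + D = 30*V**2 + D = D + 30*V**2)
n(Q, (43 - 54)/(34 - 20)) + z = (-116/133 + 30*((43 - 54)/(34 - 20))**2) - 13031 = (-116/133 + 30*(-11/14)**2) - 13031 = (-116/133 + 30*(121/196)) - 13031 = (-116/133 + 1815/98) - 13031 = 32861/1862 - 13031 = -24230861/1862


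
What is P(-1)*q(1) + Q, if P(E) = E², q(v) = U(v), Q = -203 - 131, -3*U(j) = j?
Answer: -1003/3 ≈ -334.33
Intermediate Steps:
U(j) = -j/3
Q = -334
q(v) = -v/3
P(-1)*q(1) + Q = (-1)²*(-⅓*1) - 334 = 1*(-⅓) - 334 = -⅓ - 334 = -1003/3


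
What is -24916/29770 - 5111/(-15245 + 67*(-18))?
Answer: -128869323/244873135 ≈ -0.52627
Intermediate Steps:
-24916/29770 - 5111/(-15245 + 67*(-18)) = -24916*1/29770 - 5111/(-15245 - 1206) = -12458/14885 - 5111/(-16451) = -12458/14885 - 5111*(-1/16451) = -12458/14885 + 5111/16451 = -128869323/244873135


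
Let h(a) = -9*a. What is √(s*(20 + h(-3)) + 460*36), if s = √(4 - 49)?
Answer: √(16560 + 141*I*√5) ≈ 128.69 + 1.225*I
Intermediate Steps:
s = 3*I*√5 (s = √(-45) = 3*I*√5 ≈ 6.7082*I)
√(s*(20 + h(-3)) + 460*36) = √((3*I*√5)*(20 - 9*(-3)) + 460*36) = √((3*I*√5)*(20 + 27) + 16560) = √((3*I*√5)*47 + 16560) = √(141*I*√5 + 16560) = √(16560 + 141*I*√5)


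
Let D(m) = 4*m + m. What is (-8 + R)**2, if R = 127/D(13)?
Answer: 154449/4225 ≈ 36.556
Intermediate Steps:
D(m) = 5*m
R = 127/65 (R = 127/((5*13)) = 127/65 ≈ 1.9538)
(-8 + R)**2 = (-8 + 127/65)**2 = (-393/65)**2 = 154449/4225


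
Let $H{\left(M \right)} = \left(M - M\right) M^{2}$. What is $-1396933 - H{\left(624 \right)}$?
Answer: $-1396933$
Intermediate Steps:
$H{\left(M \right)} = 0$ ($H{\left(M \right)} = 0 M^{2} = 0$)
$-1396933 - H{\left(624 \right)} = -1396933 - 0 = -1396933 + 0 = -1396933$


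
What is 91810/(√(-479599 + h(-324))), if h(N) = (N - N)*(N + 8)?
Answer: -91810*I*√479599/479599 ≈ -132.57*I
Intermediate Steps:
h(N) = 0 (h(N) = 0*(8 + N) = 0)
91810/(√(-479599 + h(-324))) = 91810/(√(-479599 + 0)) = 91810/(√(-479599)) = 91810/((I*√479599)) = 91810*(-I*√479599/479599) = -91810*I*√479599/479599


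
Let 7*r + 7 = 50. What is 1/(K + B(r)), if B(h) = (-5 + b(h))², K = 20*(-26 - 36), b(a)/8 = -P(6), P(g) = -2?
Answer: -1/1119 ≈ -0.00089366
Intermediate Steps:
r = 43/7 (r = -1 + (⅐)*50 = -1 + 50/7 = 43/7 ≈ 6.1429)
b(a) = 16 (b(a) = 8*(-1*(-2)) = 8*2 = 16)
K = -1240 (K = 20*(-62) = -1240)
B(h) = 121 (B(h) = (-5 + 16)² = 11² = 121)
1/(K + B(r)) = 1/(-1240 + 121) = 1/(-1119) = -1/1119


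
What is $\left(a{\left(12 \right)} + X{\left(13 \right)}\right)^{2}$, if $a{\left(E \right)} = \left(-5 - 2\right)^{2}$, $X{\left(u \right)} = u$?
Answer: $3844$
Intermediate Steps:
$a{\left(E \right)} = 49$ ($a{\left(E \right)} = \left(-7\right)^{2} = 49$)
$\left(a{\left(12 \right)} + X{\left(13 \right)}\right)^{2} = \left(49 + 13\right)^{2} = 62^{2} = 3844$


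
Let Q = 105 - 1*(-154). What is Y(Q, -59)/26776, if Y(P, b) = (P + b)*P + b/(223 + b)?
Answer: 8495141/4391264 ≈ 1.9346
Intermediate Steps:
Q = 259 (Q = 105 + 154 = 259)
Y(P, b) = P*(P + b) + b/(223 + b)
Y(Q, -59)/26776 = ((-59 + 223*259² + 259*(-59)² - 59*259² + 223*259*(-59))/(223 - 59))/26776 = ((-59 + 223*67081 + 259*3481 - 59*67081 - 3407663)/164)*(1/26776) = ((-59 + 14959063 + 901579 - 3957779 - 3407663)/164)*(1/26776) = ((1/164)*8495141)*(1/26776) = (8495141/164)*(1/26776) = 8495141/4391264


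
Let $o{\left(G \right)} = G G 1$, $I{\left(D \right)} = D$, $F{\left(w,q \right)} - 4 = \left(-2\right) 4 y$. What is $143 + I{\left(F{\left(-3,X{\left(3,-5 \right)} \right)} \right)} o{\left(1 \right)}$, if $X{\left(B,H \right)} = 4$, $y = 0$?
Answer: $147$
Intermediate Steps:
$F{\left(w,q \right)} = 4$ ($F{\left(w,q \right)} = 4 + \left(-2\right) 4 \cdot 0 = 4 - 0 = 4 + 0 = 4$)
$o{\left(G \right)} = G^{2}$ ($o{\left(G \right)} = G^{2} \cdot 1 = G^{2}$)
$143 + I{\left(F{\left(-3,X{\left(3,-5 \right)} \right)} \right)} o{\left(1 \right)} = 143 + 4 \cdot 1^{2} = 143 + 4 \cdot 1 = 143 + 4 = 147$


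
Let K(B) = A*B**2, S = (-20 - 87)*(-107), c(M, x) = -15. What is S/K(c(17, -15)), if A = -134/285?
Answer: -217531/2010 ≈ -108.22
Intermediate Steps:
A = -134/285 (A = -134*1/285 = -134/285 ≈ -0.47018)
S = 11449 (S = -107*(-107) = 11449)
K(B) = -134*B**2/285
S/K(c(17, -15)) = 11449/((-134/285*(-15)**2)) = 11449/((-134/285*225)) = 11449/(-2010/19) = 11449*(-19/2010) = -217531/2010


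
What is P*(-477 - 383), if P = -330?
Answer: 283800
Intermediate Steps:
P*(-477 - 383) = -330*(-477 - 383) = -330*(-860) = 283800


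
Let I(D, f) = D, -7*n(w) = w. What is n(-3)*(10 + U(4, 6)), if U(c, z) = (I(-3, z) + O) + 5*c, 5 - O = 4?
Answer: 12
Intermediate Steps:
O = 1 (O = 5 - 1*4 = 5 - 4 = 1)
n(w) = -w/7
U(c, z) = -2 + 5*c (U(c, z) = (-3 + 1) + 5*c = -2 + 5*c)
n(-3)*(10 + U(4, 6)) = (-⅐*(-3))*(10 + (-2 + 5*4)) = 3*(10 + (-2 + 20))/7 = 3*(10 + 18)/7 = (3/7)*28 = 12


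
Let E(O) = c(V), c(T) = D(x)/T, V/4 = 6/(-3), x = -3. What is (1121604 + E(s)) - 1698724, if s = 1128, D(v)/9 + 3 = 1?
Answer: -2308471/4 ≈ -5.7712e+5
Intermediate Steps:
D(v) = -18 (D(v) = -27 + 9*1 = -27 + 9 = -18)
V = -8 (V = 4*(6/(-3)) = 4*(-1/3*6) = 4*(-2) = -8)
c(T) = -18/T
E(O) = 9/4 (E(O) = -18/(-8) = -18*(-1/8) = 9/4)
(1121604 + E(s)) - 1698724 = (1121604 + 9/4) - 1698724 = 4486425/4 - 1698724 = -2308471/4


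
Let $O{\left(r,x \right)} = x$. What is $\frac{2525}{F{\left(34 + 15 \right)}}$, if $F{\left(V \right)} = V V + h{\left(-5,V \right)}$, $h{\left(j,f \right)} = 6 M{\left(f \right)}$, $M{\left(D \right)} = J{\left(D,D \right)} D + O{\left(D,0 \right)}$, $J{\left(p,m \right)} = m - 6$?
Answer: $\frac{2525}{15043} \approx 0.16785$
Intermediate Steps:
$J{\left(p,m \right)} = -6 + m$ ($J{\left(p,m \right)} = m - 6 = -6 + m$)
$M{\left(D \right)} = D \left(-6 + D\right)$ ($M{\left(D \right)} = \left(-6 + D\right) D + 0 = D \left(-6 + D\right) + 0 = D \left(-6 + D\right)$)
$h{\left(j,f \right)} = 6 f \left(-6 + f\right)$
$F{\left(V \right)} = V^{2} + 6 V \left(-6 + V\right)$ ($F{\left(V \right)} = V V + 6 V \left(-6 + V\right) = V^{2} + 6 V \left(-6 + V\right)$)
$\frac{2525}{F{\left(34 + 15 \right)}} = \frac{2525}{\left(34 + 15\right) \left(-36 + 7 \left(34 + 15\right)\right)} = \frac{2525}{49 \left(-36 + 7 \cdot 49\right)} = \frac{2525}{49 \left(-36 + 343\right)} = \frac{2525}{49 \cdot 307} = \frac{2525}{15043}$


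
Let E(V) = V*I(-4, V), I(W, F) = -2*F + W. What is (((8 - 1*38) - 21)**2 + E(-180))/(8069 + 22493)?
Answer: -61479/30562 ≈ -2.0116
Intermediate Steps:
I(W, F) = W - 2*F
E(V) = V*(-4 - 2*V)
(((8 - 1*38) - 21)**2 + E(-180))/(8069 + 22493) = (((8 - 1*38) - 21)**2 - 2*(-180)*(2 - 180))/(8069 + 22493) = (((8 - 38) - 21)**2 - 2*(-180)*(-178))/30562 = ((-30 - 21)**2 - 64080)*(1/30562) = ((-51)**2 - 64080)*(1/30562) = (2601 - 64080)*(1/30562) = -61479*1/30562 = -61479/30562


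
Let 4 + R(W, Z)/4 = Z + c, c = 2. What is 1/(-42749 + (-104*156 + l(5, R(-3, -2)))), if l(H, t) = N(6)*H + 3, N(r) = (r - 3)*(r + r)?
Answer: -1/58790 ≈ -1.7010e-5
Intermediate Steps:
N(r) = 2*r*(-3 + r) (N(r) = (-3 + r)*(2*r) = 2*r*(-3 + r))
R(W, Z) = -8 + 4*Z (R(W, Z) = -16 + 4*(Z + 2) = -16 + 4*(2 + Z) = -16 + (8 + 4*Z) = -8 + 4*Z)
l(H, t) = 3 + 36*H (l(H, t) = (2*6*(-3 + 6))*H + 3 = (2*6*3)*H + 3 = 36*H + 3 = 3 + 36*H)
1/(-42749 + (-104*156 + l(5, R(-3, -2)))) = 1/(-42749 + (-104*156 + (3 + 36*5))) = 1/(-42749 + (-16224 + (3 + 180))) = 1/(-42749 + (-16224 + 183)) = 1/(-42749 - 16041) = 1/(-58790) = -1/58790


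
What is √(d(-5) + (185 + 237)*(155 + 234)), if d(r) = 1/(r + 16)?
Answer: √19863129/11 ≈ 405.16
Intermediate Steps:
d(r) = 1/(16 + r)
√(d(-5) + (185 + 237)*(155 + 234)) = √(1/(16 - 5) + (185 + 237)*(155 + 234)) = √(1/11 + 422*389) = √(1/11 + 164158) = √(1805739/11) = √19863129/11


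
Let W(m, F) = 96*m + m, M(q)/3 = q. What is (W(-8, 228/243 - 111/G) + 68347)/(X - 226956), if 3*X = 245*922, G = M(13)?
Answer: -202713/454978 ≈ -0.44554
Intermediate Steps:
M(q) = 3*q
G = 39 (G = 3*13 = 39)
W(m, F) = 97*m
X = 225890/3 (X = (245*922)/3 = (1/3)*225890 = 225890/3 ≈ 75297.)
(W(-8, 228/243 - 111/G) + 68347)/(X - 226956) = (97*(-8) + 68347)/(225890/3 - 226956) = (-776 + 68347)/(-454978/3) = 67571*(-3/454978) = -202713/454978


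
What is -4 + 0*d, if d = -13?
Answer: -4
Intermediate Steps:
-4 + 0*d = -4 + 0*(-13) = -4 + 0 = -4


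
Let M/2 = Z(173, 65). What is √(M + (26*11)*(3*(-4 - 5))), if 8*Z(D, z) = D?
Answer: I*√30715/2 ≈ 87.628*I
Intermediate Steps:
Z(D, z) = D/8
M = 173/4 (M = 2*((⅛)*173) = 2*(173/8) = 173/4 ≈ 43.250)
√(M + (26*11)*(3*(-4 - 5))) = √(173/4 + (26*11)*(3*(-4 - 5))) = √(173/4 + 286*(3*(-9))) = √(173/4 + 286*(-27)) = √(173/4 - 7722) = √(-30715/4) = I*√30715/2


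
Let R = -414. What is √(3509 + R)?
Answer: √3095 ≈ 55.633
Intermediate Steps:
√(3509 + R) = √(3509 - 414) = √3095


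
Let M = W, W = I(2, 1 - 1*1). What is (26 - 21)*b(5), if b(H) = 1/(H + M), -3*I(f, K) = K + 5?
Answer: 3/2 ≈ 1.5000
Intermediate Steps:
I(f, K) = -5/3 - K/3 (I(f, K) = -(K + 5)/3 = -(5 + K)/3 = -5/3 - K/3)
W = -5/3 (W = -5/3 - (1 - 1*1)/3 = -5/3 - (1 - 1)/3 = -5/3 - 1/3*0 = -5/3 + 0 = -5/3 ≈ -1.6667)
M = -5/3 ≈ -1.6667
b(H) = 1/(-5/3 + H) (b(H) = 1/(H - 5/3) = 1/(-5/3 + H))
(26 - 21)*b(5) = (26 - 21)*(3/(-5 + 3*5)) = 5*(3/(-5 + 15)) = 5*(3/10) = 3/2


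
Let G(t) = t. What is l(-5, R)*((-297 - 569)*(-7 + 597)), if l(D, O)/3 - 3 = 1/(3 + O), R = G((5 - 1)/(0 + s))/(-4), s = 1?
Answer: -5364870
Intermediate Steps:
R = -1 (R = ((5 - 1)/(0 + 1))/(-4) = (4/1)*(-¼) = (4*1)*(-¼) = 4*(-¼) = -1)
l(D, O) = 9 + 3/(3 + O)
l(-5, R)*((-297 - 569)*(-7 + 597)) = (3*(10 + 3*(-1))/(3 - 1))*((-297 - 569)*(-7 + 597)) = (3*(10 - 3)/2)*(-866*590) = (3*(½)*7)*(-510940) = (21/2)*(-510940) = -5364870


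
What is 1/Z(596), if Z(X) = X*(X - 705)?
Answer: -1/64964 ≈ -1.5393e-5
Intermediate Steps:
Z(X) = X*(-705 + X)
1/Z(596) = 1/(596*(-705 + 596)) = 1/(596*(-109)) = 1/(-64964) = -1/64964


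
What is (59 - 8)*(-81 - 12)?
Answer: -4743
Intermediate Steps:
(59 - 8)*(-81 - 12) = 51*(-93) = -4743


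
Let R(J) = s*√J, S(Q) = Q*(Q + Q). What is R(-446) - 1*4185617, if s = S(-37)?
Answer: -4185617 + 2738*I*√446 ≈ -4.1856e+6 + 57823.0*I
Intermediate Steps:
S(Q) = 2*Q² (S(Q) = Q*(2*Q) = 2*Q²)
s = 2738 (s = 2*(-37)² = 2*1369 = 2738)
R(J) = 2738*√J
R(-446) - 1*4185617 = 2738*√(-446) - 1*4185617 = 2738*(I*√446) - 4185617 = 2738*I*√446 - 4185617 = -4185617 + 2738*I*√446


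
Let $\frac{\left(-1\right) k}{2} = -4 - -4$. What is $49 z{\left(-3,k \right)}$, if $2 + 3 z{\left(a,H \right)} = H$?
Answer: $- \frac{98}{3} \approx -32.667$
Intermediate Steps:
$k = 0$ ($k = - 2 \left(-4 - -4\right) = - 2 \left(-4 + 4\right) = \left(-2\right) 0 = 0$)
$z{\left(a,H \right)} = - \frac{2}{3} + \frac{H}{3}$
$49 z{\left(-3,k \right)} = 49 \left(- \frac{2}{3} + \frac{1}{3} \cdot 0\right) = 49 \left(- \frac{2}{3} + 0\right) = 49 \left(- \frac{2}{3}\right) = - \frac{98}{3}$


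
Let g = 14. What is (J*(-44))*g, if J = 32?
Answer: -19712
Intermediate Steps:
(J*(-44))*g = (32*(-44))*14 = -1408*14 = -19712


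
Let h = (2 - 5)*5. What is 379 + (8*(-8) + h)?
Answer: 300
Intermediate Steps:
h = -15 (h = -3*5 = -15)
379 + (8*(-8) + h) = 379 + (8*(-8) - 15) = 379 + (-64 - 15) = 379 - 79 = 300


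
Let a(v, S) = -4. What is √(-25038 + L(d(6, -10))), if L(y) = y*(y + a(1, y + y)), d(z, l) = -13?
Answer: I*√24817 ≈ 157.53*I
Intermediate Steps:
L(y) = y*(-4 + y) (L(y) = y*(y - 4) = y*(-4 + y))
√(-25038 + L(d(6, -10))) = √(-25038 - 13*(-4 - 13)) = √(-25038 - 13*(-17)) = √(-25038 + 221) = √(-24817) = I*√24817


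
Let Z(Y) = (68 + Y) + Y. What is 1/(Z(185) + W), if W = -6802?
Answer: -1/6364 ≈ -0.00015713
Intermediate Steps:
Z(Y) = 68 + 2*Y
1/(Z(185) + W) = 1/((68 + 2*185) - 6802) = 1/((68 + 370) - 6802) = 1/(438 - 6802) = 1/(-6364) = -1/6364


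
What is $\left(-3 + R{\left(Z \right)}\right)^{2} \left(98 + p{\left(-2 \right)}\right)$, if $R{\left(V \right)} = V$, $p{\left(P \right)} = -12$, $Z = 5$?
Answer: $344$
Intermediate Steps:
$\left(-3 + R{\left(Z \right)}\right)^{2} \left(98 + p{\left(-2 \right)}\right) = \left(-3 + 5\right)^{2} \left(98 - 12\right) = 2^{2} \cdot 86 = 4 \cdot 86 = 344$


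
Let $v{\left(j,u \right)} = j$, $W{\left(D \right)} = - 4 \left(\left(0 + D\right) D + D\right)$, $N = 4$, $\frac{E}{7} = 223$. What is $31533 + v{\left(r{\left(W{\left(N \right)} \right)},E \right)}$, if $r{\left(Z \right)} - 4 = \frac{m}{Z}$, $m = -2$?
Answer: $\frac{1261481}{40} \approx 31537.0$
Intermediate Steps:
$E = 1561$ ($E = 7 \cdot 223 = 1561$)
$W{\left(D \right)} = - 4 D - 4 D^{2}$ ($W{\left(D \right)} = - 4 \left(D D + D\right) = - 4 \left(D^{2} + D\right) = - 4 \left(D + D^{2}\right) = - 4 D - 4 D^{2}$)
$r{\left(Z \right)} = 4 - \frac{2}{Z}$
$31533 + v{\left(r{\left(W{\left(N \right)} \right)},E \right)} = 31533 + \left(4 - \frac{2}{\left(-4\right) 4 \left(1 + 4\right)}\right) = 31533 + \left(4 - \frac{2}{\left(-4\right) 4 \cdot 5}\right) = 31533 + \left(4 - \frac{2}{-80}\right) = 31533 + \left(4 - - \frac{1}{40}\right) = 31533 + \left(4 + \frac{1}{40}\right) = 31533 + \frac{161}{40} = \frac{1261481}{40}$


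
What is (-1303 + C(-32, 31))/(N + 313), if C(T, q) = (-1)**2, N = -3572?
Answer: 1302/3259 ≈ 0.39951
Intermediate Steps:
C(T, q) = 1
(-1303 + C(-32, 31))/(N + 313) = (-1303 + 1)/(-3572 + 313) = -1302/(-3259) = -1302*(-1/3259) = 1302/3259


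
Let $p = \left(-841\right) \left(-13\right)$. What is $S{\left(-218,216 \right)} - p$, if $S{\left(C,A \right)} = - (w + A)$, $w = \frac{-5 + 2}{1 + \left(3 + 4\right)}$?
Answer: $- \frac{89189}{8} \approx -11149.0$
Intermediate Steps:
$w = - \frac{3}{8}$ ($w = - \frac{3}{1 + 7} = - \frac{3}{8} \approx -0.375$)
$p = 10933$
$S{\left(C,A \right)} = \frac{3}{8} - A$ ($S{\left(C,A \right)} = - (- \frac{3}{8} + A) = \frac{3}{8} - A$)
$S{\left(-218,216 \right)} - p = \left(\frac{3}{8} - 216\right) - 10933 = - \frac{1725}{8} - 10933 = - \frac{89189}{8}$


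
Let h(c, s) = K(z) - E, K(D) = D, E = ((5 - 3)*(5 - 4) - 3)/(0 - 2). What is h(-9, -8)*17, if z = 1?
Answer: 17/2 ≈ 8.5000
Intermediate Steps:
E = 1/2 (E = (2*1 - 3)/(-2) = (2 - 3)*(-1/2) = -1*(-1/2) = 1/2 ≈ 0.50000)
h(c, s) = 1/2 (h(c, s) = 1 - 1*1/2 = 1 - 1/2 = 1/2)
h(-9, -8)*17 = (1/2)*17 = 17/2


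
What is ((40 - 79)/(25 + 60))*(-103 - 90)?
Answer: 7527/85 ≈ 88.553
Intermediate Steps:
((40 - 79)/(25 + 60))*(-103 - 90) = -39/85*(-193) = 7527/85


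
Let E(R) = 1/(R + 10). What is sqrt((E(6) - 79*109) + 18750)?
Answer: 15*sqrt(721)/4 ≈ 100.69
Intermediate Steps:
E(R) = 1/(10 + R)
sqrt((E(6) - 79*109) + 18750) = sqrt((1/(10 + 6) - 79*109) + 18750) = sqrt((1/16 - 8611) + 18750) = sqrt(-137775/16 + 18750) = sqrt(162225/16) = 15*sqrt(721)/4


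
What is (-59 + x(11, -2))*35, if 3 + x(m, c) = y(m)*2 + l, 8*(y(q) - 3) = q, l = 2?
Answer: -7175/4 ≈ -1793.8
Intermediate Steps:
y(q) = 3 + q/8
x(m, c) = 5 + m/4 (x(m, c) = -3 + ((3 + m/8)*2 + 2) = -3 + ((6 + m/4) + 2) = -3 + (8 + m/4) = 5 + m/4)
(-59 + x(11, -2))*35 = (-59 + (5 + (¼)*11))*35 = (-59 + (5 + 11/4))*35 = (-59 + 31/4)*35 = -205/4*35 = -7175/4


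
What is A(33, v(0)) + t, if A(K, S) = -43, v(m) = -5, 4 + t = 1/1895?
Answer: -89064/1895 ≈ -46.999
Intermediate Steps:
t = -7579/1895 (t = -4 + 1/1895 = -7579/1895 ≈ -3.9995)
A(33, v(0)) + t = -43 - 7579/1895 = -89064/1895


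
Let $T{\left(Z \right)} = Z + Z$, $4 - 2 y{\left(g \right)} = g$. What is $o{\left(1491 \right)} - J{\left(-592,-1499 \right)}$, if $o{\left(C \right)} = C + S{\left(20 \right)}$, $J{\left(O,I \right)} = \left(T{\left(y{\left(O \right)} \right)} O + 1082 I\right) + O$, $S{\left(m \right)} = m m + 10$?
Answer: $1977243$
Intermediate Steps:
$y{\left(g \right)} = 2 - \frac{g}{2}$
$T{\left(Z \right)} = 2 Z$
$S{\left(m \right)} = 10 + m^{2}$ ($S{\left(m \right)} = m^{2} + 10 = 10 + m^{2}$)
$J{\left(O,I \right)} = O + 1082 I + O \left(4 - O\right)$ ($J{\left(O,I \right)} = \left(2 \left(2 - \frac{O}{2}\right) O + 1082 I\right) + O = \left(\left(4 - O\right) O + 1082 I\right) + O = \left(O \left(4 - O\right) + 1082 I\right) + O = \left(1082 I + O \left(4 - O\right)\right) + O = O + 1082 I + O \left(4 - O\right)$)
$o{\left(C \right)} = 410 + C$ ($o{\left(C \right)} = C + \left(10 + 20^{2}\right) = C + \left(10 + 400\right) = C + 410 = 410 + C$)
$o{\left(1491 \right)} - J{\left(-592,-1499 \right)} = \left(410 + 1491\right) - \left(-592 + 1082 \left(-1499\right) - - 592 \left(-4 - 592\right)\right) = 1901 - \left(-592 - 1621918 - \left(-592\right) \left(-596\right)\right) = 1901 - \left(-592 - 1621918 - 352832\right) = 1901 - -1975342 = 1901 + 1975342 = 1977243$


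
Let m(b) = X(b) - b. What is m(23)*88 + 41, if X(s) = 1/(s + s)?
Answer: -45565/23 ≈ -1981.1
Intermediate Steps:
X(s) = 1/(2*s)
m(b) = 1/(2*b) - b
m(23)*88 + 41 = ((½)/23 - 1*23)*88 + 41 = ((½)*(1/23) - 23)*88 + 41 = (1/46 - 23)*88 + 41 = -1057/46*88 + 41 = -46508/23 + 41 = -45565/23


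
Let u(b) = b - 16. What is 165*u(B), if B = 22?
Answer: 990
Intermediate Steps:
u(b) = -16 + b
165*u(B) = 165*(-16 + 22) = 165*6 = 990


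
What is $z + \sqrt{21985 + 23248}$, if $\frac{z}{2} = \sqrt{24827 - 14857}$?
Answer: $\sqrt{45233} + 2 \sqrt{9970} \approx 412.38$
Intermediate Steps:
$z = 2 \sqrt{9970}$ ($z = 2 \sqrt{24827 - 14857} = 2 \sqrt{9970} \approx 199.7$)
$z + \sqrt{21985 + 23248} = 2 \sqrt{9970} + \sqrt{21985 + 23248} = 2 \sqrt{9970} + \sqrt{45233} = \sqrt{45233} + 2 \sqrt{9970}$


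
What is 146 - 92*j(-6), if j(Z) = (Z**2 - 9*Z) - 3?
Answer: -7858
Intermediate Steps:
j(Z) = -3 + Z**2 - 9*Z
146 - 92*j(-6) = 146 - 92*(-3 + (-6)**2 - 9*(-6)) = 146 - 92*(-3 + 36 + 54) = 146 - 92*87 = 146 - 8004 = -7858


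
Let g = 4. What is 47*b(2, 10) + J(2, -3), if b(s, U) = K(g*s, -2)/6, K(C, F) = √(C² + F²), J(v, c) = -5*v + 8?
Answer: -2 + 47*√17/3 ≈ 62.595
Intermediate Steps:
J(v, c) = 8 - 5*v
b(s, U) = √(4 + 16*s²)/6 (b(s, U) = √((4*s)² + (-2)²)/6 = √(16*s² + 4)*(⅙) = √(4 + 16*s²)*(⅙) = √(4 + 16*s²)/6)
47*b(2, 10) + J(2, -3) = 47*(√(1 + 4*2²)/3) + (8 - 5*2) = 47*(√(1 + 4*4)/3) + (8 - 10) = 47*(√(1 + 16)/3) - 2 = 47*(√17/3) - 2 = 47*√17/3 - 2 = -2 + 47*√17/3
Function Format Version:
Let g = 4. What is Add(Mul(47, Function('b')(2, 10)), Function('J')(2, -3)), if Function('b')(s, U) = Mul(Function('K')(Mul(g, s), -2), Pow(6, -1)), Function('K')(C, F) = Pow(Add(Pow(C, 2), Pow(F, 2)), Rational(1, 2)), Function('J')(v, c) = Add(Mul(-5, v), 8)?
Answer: Add(-2, Mul(Rational(47, 3), Pow(17, Rational(1, 2)))) ≈ 62.595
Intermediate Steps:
Function('J')(v, c) = Add(8, Mul(-5, v))
Function('b')(s, U) = Mul(Rational(1, 6), Pow(Add(4, Mul(16, Pow(s, 2))), Rational(1, 2))) (Function('b')(s, U) = Mul(Pow(Add(Pow(Mul(4, s), 2), Pow(-2, 2)), Rational(1, 2)), Pow(6, -1)) = Mul(Pow(Add(Mul(16, Pow(s, 2)), 4), Rational(1, 2)), Rational(1, 6)) = Mul(Pow(Add(4, Mul(16, Pow(s, 2))), Rational(1, 2)), Rational(1, 6)) = Mul(Rational(1, 6), Pow(Add(4, Mul(16, Pow(s, 2))), Rational(1, 2))))
Add(Mul(47, Function('b')(2, 10)), Function('J')(2, -3)) = Add(Mul(47, Mul(Rational(1, 3), Pow(Add(1, Mul(4, Pow(2, 2))), Rational(1, 2)))), Add(8, Mul(-5, 2))) = Add(Mul(47, Mul(Rational(1, 3), Pow(Add(1, Mul(4, 4)), Rational(1, 2)))), Add(8, -10)) = Add(Mul(47, Mul(Rational(1, 3), Pow(Add(1, 16), Rational(1, 2)))), -2) = Add(Mul(47, Mul(Rational(1, 3), Pow(17, Rational(1, 2)))), -2) = Add(Mul(Rational(47, 3), Pow(17, Rational(1, 2))), -2) = Add(-2, Mul(Rational(47, 3), Pow(17, Rational(1, 2))))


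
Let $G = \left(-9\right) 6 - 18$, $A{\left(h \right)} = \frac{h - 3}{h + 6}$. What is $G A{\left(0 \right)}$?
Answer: $36$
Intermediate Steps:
$A{\left(h \right)} = \frac{-3 + h}{6 + h}$
$G = -72$ ($G = -54 - 18 = -72$)
$G A{\left(0 \right)} = - 72 \frac{-3 + 0}{6 + 0} = - 72 \cdot \frac{1}{6} \left(-3\right) = \left(-72\right) \left(- \frac{1}{2}\right) = 36$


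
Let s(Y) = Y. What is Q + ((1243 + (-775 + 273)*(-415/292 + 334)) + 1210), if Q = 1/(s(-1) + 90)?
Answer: -2137532879/12994 ≈ -1.6450e+5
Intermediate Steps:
Q = 1/89 (Q = 1/(-1 + 90) = 1/89 ≈ 0.011236)
Q + ((1243 + (-775 + 273)*(-415/292 + 334)) + 1210) = 1/89 + ((1243 + (-775 + 273)*(-415/292 + 334)) + 1210) = 1/89 + ((1243 - 502*(-415*1/292 + 334)) + 1210) = 1/89 + ((1243 - 502*(-415/292 + 334)) + 1210) = 1/89 + ((1243 - 502*97113/292) + 1210) = 1/89 + ((1243 - 24375363/146) + 1210) = 1/89 + (-24193885/146 + 1210) = 1/89 - 24017225/146 = -2137532879/12994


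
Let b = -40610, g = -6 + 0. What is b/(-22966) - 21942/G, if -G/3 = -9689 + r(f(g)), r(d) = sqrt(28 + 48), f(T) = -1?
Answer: 364139502869/359328504845 - 4876*sqrt(19)/31292215 ≈ 1.0127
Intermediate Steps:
g = -6
r(d) = 2*sqrt(19) (r(d) = sqrt(76) = 2*sqrt(19))
G = 29067 - 6*sqrt(19) (G = -3*(-9689 + 2*sqrt(19)) = 29067 - 6*sqrt(19) ≈ 29041.)
b/(-22966) - 21942/G = -40610/(-22966) - 21942/(29067 - 6*sqrt(19)) = -40610*(-1/22966) - 21942/(29067 - 6*sqrt(19)) = 20305/11483 - 21942/(29067 - 6*sqrt(19))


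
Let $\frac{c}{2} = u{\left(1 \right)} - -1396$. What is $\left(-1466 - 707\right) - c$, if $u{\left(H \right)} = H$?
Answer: $-4967$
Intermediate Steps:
$c = 2794$ ($c = 2 \left(1 - -1396\right) = 2 \left(1 + 1396\right) = 2 \cdot 1397 = 2794$)
$\left(-1466 - 707\right) - c = \left(-1466 - 707\right) - 2794 = -2173 - 2794 = -4967$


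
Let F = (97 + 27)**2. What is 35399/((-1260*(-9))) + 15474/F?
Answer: 12853039/3113640 ≈ 4.1280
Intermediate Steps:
F = 15376 (F = 124**2 = 15376)
35399/((-1260*(-9))) + 15474/F = 35399/((-1260*(-9))) + 15474/15376 = 35399/11340 + 15474*(1/15376) = 35399*(1/11340) + 7737/7688 = 5057/1620 + 7737/7688 = 12853039/3113640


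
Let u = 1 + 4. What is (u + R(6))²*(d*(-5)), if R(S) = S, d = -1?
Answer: 605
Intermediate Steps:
u = 5
(u + R(6))²*(d*(-5)) = (5 + 6)²*(-1*(-5)) = 11²*5 = 121*5 = 605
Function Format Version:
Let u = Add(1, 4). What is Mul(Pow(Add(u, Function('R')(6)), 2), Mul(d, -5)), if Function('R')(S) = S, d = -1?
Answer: 605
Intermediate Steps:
u = 5
Mul(Pow(Add(u, Function('R')(6)), 2), Mul(d, -5)) = Mul(Pow(Add(5, 6), 2), Mul(-1, -5)) = Mul(Pow(11, 2), 5) = Mul(121, 5) = 605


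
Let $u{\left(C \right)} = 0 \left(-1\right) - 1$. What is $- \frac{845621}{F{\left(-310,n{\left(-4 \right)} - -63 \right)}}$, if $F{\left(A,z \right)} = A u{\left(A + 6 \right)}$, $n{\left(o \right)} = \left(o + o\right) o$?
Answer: $- \frac{845621}{310} \approx -2727.8$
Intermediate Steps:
$u{\left(C \right)} = -1$ ($u{\left(C \right)} = 0 - 1 = -1$)
$n{\left(o \right)} = 2 o^{2}$ ($n{\left(o \right)} = 2 o o = 2 o^{2}$)
$F{\left(A,z \right)} = - A$ ($F{\left(A,z \right)} = A \left(-1\right) = - A$)
$- \frac{845621}{F{\left(-310,n{\left(-4 \right)} - -63 \right)}} = - \frac{845621}{\left(-1\right) \left(-310\right)} = - \frac{845621}{310}$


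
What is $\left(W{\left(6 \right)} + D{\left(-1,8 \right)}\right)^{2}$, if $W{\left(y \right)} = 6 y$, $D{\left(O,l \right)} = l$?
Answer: $1936$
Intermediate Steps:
$\left(W{\left(6 \right)} + D{\left(-1,8 \right)}\right)^{2} = \left(6 \cdot 6 + 8\right)^{2} = \left(36 + 8\right)^{2} = 44^{2} = 1936$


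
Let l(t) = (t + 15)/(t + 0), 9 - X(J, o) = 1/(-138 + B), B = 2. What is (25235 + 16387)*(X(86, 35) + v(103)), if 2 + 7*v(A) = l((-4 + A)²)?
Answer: 27322754963/74052 ≈ 3.6897e+5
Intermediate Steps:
X(J, o) = 1225/136 (X(J, o) = 9 - 1/(-138 + 2) = 9 - 1/(-136) = 9 - 1*(-1/136) = 9 + 1/136 = 1225/136)
l(t) = (15 + t)/t
v(A) = -2/7 + (15 + (-4 + A)²)/(7*(-4 + A)²) (v(A) = -2/7 + ((15 + (-4 + A)²)/((-4 + A)²))/7 = -2/7 + ((15 + (-4 + A)²)/(-4 + A)²)/7 = -2/7 + (15 + (-4 + A)²)/(7*(-4 + A)²))
(25235 + 16387)*(X(86, 35) + v(103)) = (25235 + 16387)*(1225/136 + (-⅐ + 15/(7*(-4 + 103)²))) = 41622*(1225/136 + (-⅐ + (15/7)/99²)) = 41622*(1225/136 + (-⅐ + (15/7)*(1/9801))) = 41622*(1225/136 + (-⅐ + 5/22869)) = 41622*(1225/136 - 466/3267) = 41622*(3938699/444312) = 27322754963/74052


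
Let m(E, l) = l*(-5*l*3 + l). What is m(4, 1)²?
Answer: 196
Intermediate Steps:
m(E, l) = -14*l² (m(E, l) = l*(-15*l + l) = l*(-14*l) = -14*l²)
m(4, 1)² = (-14*1²)² = (-14*1)² = (-14)² = 196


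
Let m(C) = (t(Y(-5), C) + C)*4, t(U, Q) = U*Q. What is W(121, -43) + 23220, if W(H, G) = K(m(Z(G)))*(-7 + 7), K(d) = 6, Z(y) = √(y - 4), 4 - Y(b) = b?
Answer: 23220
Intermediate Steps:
Y(b) = 4 - b
t(U, Q) = Q*U
Z(y) = √(-4 + y)
m(C) = 40*C (m(C) = (C*(4 - 1*(-5)) + C)*4 = (C*(4 + 5) + C)*4 = (C*9 + C)*4 = (9*C + C)*4 = (10*C)*4 = 40*C)
W(H, G) = 0 (W(H, G) = 6*(-7 + 7) = 6*0 = 0)
W(121, -43) + 23220 = 0 + 23220 = 23220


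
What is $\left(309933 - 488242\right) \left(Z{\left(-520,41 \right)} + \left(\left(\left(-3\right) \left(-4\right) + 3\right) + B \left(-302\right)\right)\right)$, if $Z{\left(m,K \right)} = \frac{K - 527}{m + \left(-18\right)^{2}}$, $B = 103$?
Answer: $\frac{543249572575}{98} \approx 5.5434 \cdot 10^{9}$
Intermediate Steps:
$Z{\left(m,K \right)} = \frac{-527 + K}{324 + m}$ ($Z{\left(m,K \right)} = \frac{-527 + K}{m + 324} = \frac{-527 + K}{324 + m}$)
$\left(309933 - 488242\right) \left(Z{\left(-520,41 \right)} + \left(\left(\left(-3\right) \left(-4\right) + 3\right) + B \left(-302\right)\right)\right) = \left(309933 - 488242\right) \left(\frac{-527 + 41}{324 - 520} + \left(\left(\left(-3\right) \left(-4\right) + 3\right) + 103 \left(-302\right)\right)\right) = - 178309 \left(\frac{1}{-196} \left(-486\right) + \left(\left(12 + 3\right) - 31106\right)\right) = - 178309 \left(\left(- \frac{1}{196}\right) \left(-486\right) + \left(15 - 31106\right)\right) = - 178309 \left(\frac{243}{98} - 31091\right) = \left(-178309\right) \left(- \frac{3046675}{98}\right) = \frac{543249572575}{98}$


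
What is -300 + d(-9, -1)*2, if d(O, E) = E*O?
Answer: -282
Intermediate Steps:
-300 + d(-9, -1)*2 = -300 - 1*(-9)*2 = -300 + 9*2 = -300 + 18 = -282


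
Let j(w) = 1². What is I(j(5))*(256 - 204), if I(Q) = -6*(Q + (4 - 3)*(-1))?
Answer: 0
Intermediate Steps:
j(w) = 1
I(Q) = 6 - 6*Q (I(Q) = -6*(Q + 1*(-1)) = -6*(Q - 1) = -6*(-1 + Q) = 6 - 6*Q)
I(j(5))*(256 - 204) = (6 - 6*1)*(256 - 204) = (6 - 6)*52 = 0*52 = 0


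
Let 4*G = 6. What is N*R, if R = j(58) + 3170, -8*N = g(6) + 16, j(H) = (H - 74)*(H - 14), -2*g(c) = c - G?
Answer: -67815/16 ≈ -4238.4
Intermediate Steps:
G = 3/2 (G = (¼)*6 = 3/2 ≈ 1.5000)
g(c) = ¾ - c/2 (g(c) = -(c - 1*3/2)/2 = -(c - 3/2)/2 = -(-3/2 + c)/2 = ¾ - c/2)
j(H) = (-74 + H)*(-14 + H)
N = -55/32 (N = -((¾ - ½*6) + 16)/8 = -((¾ - 3) + 16)/8 = -(-9/4 + 16)/8 = -⅛*55/4 = -55/32 ≈ -1.7188)
R = 2466 (R = (1036 + 58² - 88*58) + 3170 = (1036 + 3364 - 5104) + 3170 = -704 + 3170 = 2466)
N*R = -55/32*2466 = -67815/16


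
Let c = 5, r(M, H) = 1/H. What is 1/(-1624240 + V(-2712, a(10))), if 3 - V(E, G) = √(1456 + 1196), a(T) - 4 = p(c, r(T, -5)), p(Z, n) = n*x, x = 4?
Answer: -1624237/2638145829517 + 2*√663/2638145829517 ≈ -6.1565e-7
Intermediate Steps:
p(Z, n) = 4*n (p(Z, n) = n*4 = 4*n)
a(T) = 16/5 (a(T) = 4 + 4/(-5) = 4 + 4*(-⅕) = 4 - ⅘ = 16/5)
V(E, G) = 3 - 2*√663 (V(E, G) = 3 - √(1456 + 1196) = 3 - √2652 = 3 - 2*√663)
1/(-1624240 + V(-2712, a(10))) = 1/(-1624240 + (3 - 2*√663)) = 1/(-1624237 - 2*√663)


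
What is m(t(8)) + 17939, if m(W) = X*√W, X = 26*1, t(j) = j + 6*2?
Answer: 17939 + 52*√5 ≈ 18055.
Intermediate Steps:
t(j) = 12 + j (t(j) = j + 12 = 12 + j)
X = 26
m(W) = 26*√W
m(t(8)) + 17939 = 26*√(12 + 8) + 17939 = 26*√20 + 17939 = 26*(2*√5) + 17939 = 52*√5 + 17939 = 17939 + 52*√5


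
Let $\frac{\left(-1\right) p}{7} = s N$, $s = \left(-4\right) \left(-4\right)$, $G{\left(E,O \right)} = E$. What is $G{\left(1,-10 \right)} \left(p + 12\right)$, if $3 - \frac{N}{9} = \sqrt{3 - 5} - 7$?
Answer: $-10068 + 1008 i \sqrt{2} \approx -10068.0 + 1425.5 i$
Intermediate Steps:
$N = 90 - 9 i \sqrt{2}$ ($N = 27 - 9 \left(\sqrt{3 - 5} - 7\right) = 27 - 9 \left(\sqrt{-2} - 7\right) = 27 - 9 \left(i \sqrt{2} - 7\right) = 27 - 9 \left(-7 + i \sqrt{2}\right) = 27 + \left(63 - 9 i \sqrt{2}\right) = 90 - 9 i \sqrt{2} \approx 90.0 - 12.728 i$)
$s = 16$
$p = -10080 + 1008 i \sqrt{2}$ ($p = - 7 \cdot 16 \left(90 - 9 i \sqrt{2}\right) = - 7 \left(1440 - 144 i \sqrt{2}\right) = -10080 + 1008 i \sqrt{2} \approx -10080.0 + 1425.5 i$)
$G{\left(1,-10 \right)} \left(p + 12\right) = 1 \left(\left(-10080 + 1008 i \sqrt{2}\right) + 12\right) = 1 \left(-10068 + 1008 i \sqrt{2}\right) = -10068 + 1008 i \sqrt{2}$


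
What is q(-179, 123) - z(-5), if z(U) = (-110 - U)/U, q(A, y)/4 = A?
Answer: -737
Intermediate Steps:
q(A, y) = 4*A
z(U) = (-110 - U)/U
q(-179, 123) - z(-5) = 4*(-179) - (-110 - 1*(-5))/(-5) = -716 - (-1)*(-110 + 5)/5 = -716 - (-1)*(-105)/5 = -716 - 1*21 = -716 - 21 = -737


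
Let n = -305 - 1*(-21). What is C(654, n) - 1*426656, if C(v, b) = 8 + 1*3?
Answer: -426645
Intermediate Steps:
n = -284 (n = -305 + 21 = -284)
C(v, b) = 11 (C(v, b) = 8 + 3 = 11)
C(654, n) - 1*426656 = 11 - 1*426656 = 11 - 426656 = -426645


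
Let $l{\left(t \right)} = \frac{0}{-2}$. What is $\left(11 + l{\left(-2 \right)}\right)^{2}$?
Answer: $121$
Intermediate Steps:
$l{\left(t \right)} = 0$ ($l{\left(t \right)} = 0 \left(- \frac{1}{2}\right) = 0$)
$\left(11 + l{\left(-2 \right)}\right)^{2} = \left(11 + 0\right)^{2} = 11^{2} = 121$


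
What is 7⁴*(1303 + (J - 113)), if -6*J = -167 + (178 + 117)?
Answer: 8417906/3 ≈ 2.8060e+6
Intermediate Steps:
J = -64/3 (J = -(-167 + (178 + 117))/6 = -(-167 + 295)/6 = -⅙*128 = -64/3 ≈ -21.333)
7⁴*(1303 + (J - 113)) = 7⁴*(1303 + (-64/3 - 113)) = 2401*(1303 - 403/3) = 2401*(3506/3) = 8417906/3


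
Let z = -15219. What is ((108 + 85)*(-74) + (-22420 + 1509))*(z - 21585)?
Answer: 1295243172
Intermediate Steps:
((108 + 85)*(-74) + (-22420 + 1509))*(z - 21585) = ((108 + 85)*(-74) + (-22420 + 1509))*(-15219 - 21585) = (193*(-74) - 20911)*(-36804) = (-14282 - 20911)*(-36804) = -35193*(-36804) = 1295243172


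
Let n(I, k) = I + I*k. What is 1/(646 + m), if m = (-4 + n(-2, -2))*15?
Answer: 1/616 ≈ 0.0016234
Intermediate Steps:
m = -30 (m = (-4 - 2*(1 - 2))*15 = (-4 - 2*(-1))*15 = (-4 + 2)*15 = -2*15 = -30)
1/(646 + m) = 1/(646 - 30) = 1/616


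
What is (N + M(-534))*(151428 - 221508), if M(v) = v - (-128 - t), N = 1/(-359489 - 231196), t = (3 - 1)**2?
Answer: 1109391493312/39379 ≈ 2.8172e+7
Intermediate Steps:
t = 4 (t = 2**2 = 4)
N = -1/590685 (N = 1/(-590685) = -1/590685 ≈ -1.6929e-6)
M(v) = 132 + v (M(v) = v - (-128 - 1*4) = v - (-128 - 4) = v - 1*(-132) = v + 132 = 132 + v)
(N + M(-534))*(151428 - 221508) = (-1/590685 + (132 - 534))*(151428 - 221508) = (-1/590685 - 402)*(-70080) = -237455371/590685*(-70080) = 1109391493312/39379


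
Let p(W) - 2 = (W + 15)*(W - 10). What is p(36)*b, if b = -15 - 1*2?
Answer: -22576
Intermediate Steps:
p(W) = 2 + (-10 + W)*(15 + W) (p(W) = 2 + (W + 15)*(W - 10) = 2 + (15 + W)*(-10 + W) = 2 + (-10 + W)*(15 + W))
b = -17 (b = -15 - 2 = -17)
p(36)*b = (-148 + 36² + 5*36)*(-17) = (-148 + 1296 + 180)*(-17) = 1328*(-17) = -22576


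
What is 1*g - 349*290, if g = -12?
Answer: -101222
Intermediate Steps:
1*g - 349*290 = 1*(-12) - 349*290 = -12 - 101210 = -101222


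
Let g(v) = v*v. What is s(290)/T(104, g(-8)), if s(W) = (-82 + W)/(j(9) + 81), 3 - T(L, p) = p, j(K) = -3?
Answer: -8/183 ≈ -0.043716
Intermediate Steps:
g(v) = v²
T(L, p) = 3 - p
s(W) = -41/39 + W/78 (s(W) = (-82 + W)/(-3 + 81) = (-82 + W)/78 = (-82 + W)*(1/78) = -41/39 + W/78)
s(290)/T(104, g(-8)) = (-41/39 + (1/78)*290)/(3 - 1*(-8)²) = (-41/39 + 145/39)/(3 - 1*64) = 8/(3*(3 - 64)) = (8/3)/(-61) = (8/3)*(-1/61) = -8/183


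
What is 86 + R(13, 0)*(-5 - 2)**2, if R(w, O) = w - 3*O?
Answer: 723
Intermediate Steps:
86 + R(13, 0)*(-5 - 2)**2 = 86 + (13 - 3*0)*(-5 - 2)**2 = 86 + (13 + 0)*(-7)**2 = 86 + 13*49 = 86 + 637 = 723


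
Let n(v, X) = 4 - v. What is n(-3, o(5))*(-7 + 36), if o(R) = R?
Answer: 203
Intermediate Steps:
n(-3, o(5))*(-7 + 36) = (4 - 1*(-3))*(-7 + 36) = (4 + 3)*29 = 7*29 = 203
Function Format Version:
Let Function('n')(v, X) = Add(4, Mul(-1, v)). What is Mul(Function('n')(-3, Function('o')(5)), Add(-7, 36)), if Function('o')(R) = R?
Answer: 203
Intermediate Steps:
Mul(Function('n')(-3, Function('o')(5)), Add(-7, 36)) = Mul(Add(4, Mul(-1, -3)), Add(-7, 36)) = Mul(Add(4, 3), 29) = Mul(7, 29) = 203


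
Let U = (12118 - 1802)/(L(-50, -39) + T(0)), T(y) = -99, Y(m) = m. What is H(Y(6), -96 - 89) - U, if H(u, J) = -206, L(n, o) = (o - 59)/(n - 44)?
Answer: -115893/1151 ≈ -100.69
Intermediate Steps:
L(n, o) = (-59 + o)/(-44 + n)
U = -121213/1151 (U = (12118 - 1802)/((-59 - 39)/(-44 - 50) - 99) = 10316/(-98/(-94) - 99) = 10316/(-1/94*(-98) - 99) = 10316/(49/47 - 99) = 10316/(-4604/47) = 10316*(-47/4604) = -121213/1151 ≈ -105.31)
H(Y(6), -96 - 89) - U = -206 - 1*(-121213/1151) = -206 + 121213/1151 = -115893/1151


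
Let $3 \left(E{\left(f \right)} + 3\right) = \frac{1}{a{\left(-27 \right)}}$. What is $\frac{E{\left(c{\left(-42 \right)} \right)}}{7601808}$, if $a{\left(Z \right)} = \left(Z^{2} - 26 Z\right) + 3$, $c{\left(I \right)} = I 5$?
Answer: $- \frac{12905}{32702978016} \approx -3.9461 \cdot 10^{-7}$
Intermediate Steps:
$c{\left(I \right)} = 5 I$
$a{\left(Z \right)} = 3 + Z^{2} - 26 Z$
$E{\left(f \right)} = - \frac{12905}{4302}$ ($E{\left(f \right)} = -3 + \frac{1}{3 \left(3 + \left(-27\right)^{2} - -702\right)} = -3 + \frac{1}{3 \left(3 + 729 + 702\right)} = -3 + \frac{1}{3 \cdot 1434} = -3 + \frac{1}{3} \cdot \frac{1}{1434} = -3 + \frac{1}{4302} = - \frac{12905}{4302}$)
$\frac{E{\left(c{\left(-42 \right)} \right)}}{7601808} = - \frac{12905}{4302 \cdot 7601808} = \left(- \frac{12905}{4302}\right) \frac{1}{7601808} = - \frac{12905}{32702978016}$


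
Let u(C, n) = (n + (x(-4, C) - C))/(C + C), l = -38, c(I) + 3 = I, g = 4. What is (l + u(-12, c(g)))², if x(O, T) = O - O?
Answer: 855625/576 ≈ 1485.5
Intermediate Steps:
c(I) = -3 + I
x(O, T) = 0
u(C, n) = (n - C)/(2*C) (u(C, n) = (n + (0 - C))/(C + C) = (n - C)/((2*C)) = (n - C)*(1/(2*C)) = (n - C)/(2*C))
(l + u(-12, c(g)))² = (-38 + (½)*((-3 + 4) - 1*(-12))/(-12))² = (-38 + (½)*(-1/12)*(1 + 12))² = (-38 + (½)*(-1/12)*13)² = (-38 - 13/24)² = (-925/24)² = 855625/576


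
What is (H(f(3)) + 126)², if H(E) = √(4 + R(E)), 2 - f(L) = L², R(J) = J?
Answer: (126 + I*√3)² ≈ 15873.0 + 436.48*I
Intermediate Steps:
f(L) = 2 - L²
H(E) = √(4 + E)
(H(f(3)) + 126)² = (√(4 + (2 - 1*3²)) + 126)² = (√(4 + (2 - 1*9)) + 126)² = (√(4 + (2 - 9)) + 126)² = (√(4 - 7) + 126)² = (√(-3) + 126)² = (I*√3 + 126)² = (126 + I*√3)²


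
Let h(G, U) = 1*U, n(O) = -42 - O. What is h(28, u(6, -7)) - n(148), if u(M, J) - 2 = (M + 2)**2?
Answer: 256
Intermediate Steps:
u(M, J) = 2 + (2 + M)**2 (u(M, J) = 2 + (M + 2)**2 = 2 + (2 + M)**2)
h(G, U) = U
h(28, u(6, -7)) - n(148) = (2 + (2 + 6)**2) - (-42 - 1*148) = (2 + 8**2) - (-42 - 148) = (2 + 64) - 1*(-190) = 66 + 190 = 256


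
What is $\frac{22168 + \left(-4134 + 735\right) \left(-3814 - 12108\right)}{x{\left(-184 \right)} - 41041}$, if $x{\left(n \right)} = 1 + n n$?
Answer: $- \frac{27070523}{3592} \approx -7536.3$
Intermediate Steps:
$x{\left(n \right)} = 1 + n^{2}$
$\frac{22168 + \left(-4134 + 735\right) \left(-3814 - 12108\right)}{x{\left(-184 \right)} - 41041} = \frac{22168 + \left(-4134 + 735\right) \left(-3814 - 12108\right)}{\left(1 + \left(-184\right)^{2}\right) - 41041} = \frac{22168 - -54118878}{\left(1 + 33856\right) - 41041} = \frac{22168 + 54118878}{33857 - 41041} = \frac{54141046}{-7184} = 54141046 \left(- \frac{1}{7184}\right) = - \frac{27070523}{3592}$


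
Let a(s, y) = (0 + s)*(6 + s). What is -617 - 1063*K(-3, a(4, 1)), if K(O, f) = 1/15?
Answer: -10318/15 ≈ -687.87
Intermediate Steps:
a(s, y) = s*(6 + s)
K(O, f) = 1/15
-617 - 1063*K(-3, a(4, 1)) = -617 - 1063*1/15 = -617 - 1063/15 = -10318/15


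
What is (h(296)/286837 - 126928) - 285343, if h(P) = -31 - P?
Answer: -118254577154/286837 ≈ -4.1227e+5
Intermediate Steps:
(h(296)/286837 - 126928) - 285343 = ((-31 - 1*296)/286837 - 126928) - 285343 = ((-31 - 296)*(1/286837) - 126928) - 285343 = (-327*1/286837 - 126928) - 285343 = (-327/286837 - 126928) - 285343 = -36407647063/286837 - 285343 = -118254577154/286837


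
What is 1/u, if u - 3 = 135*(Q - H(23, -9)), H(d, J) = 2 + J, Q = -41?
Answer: -1/4587 ≈ -0.00021801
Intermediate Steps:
u = -4587 (u = 3 + 135*(-41 - (2 - 9)) = 3 + 135*(-41 - 1*(-7)) = 3 + 135*(-41 + 7) = 3 + 135*(-34) = 3 - 4590 = -4587)
1/u = 1/(-4587) = -1/4587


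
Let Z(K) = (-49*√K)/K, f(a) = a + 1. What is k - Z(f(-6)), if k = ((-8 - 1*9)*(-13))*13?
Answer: 2873 - 49*I*√5/5 ≈ 2873.0 - 21.913*I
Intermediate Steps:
f(a) = 1 + a
Z(K) = -49/√K
k = 2873 (k = ((-8 - 9)*(-13))*13 = -17*(-13)*13 = 221*13 = 2873)
k - Z(f(-6)) = 2873 - (-49)/√(1 - 6) = 2873 - (-49)/√(-5) = 2873 - (-49)*(-I*√5/5) = 2873 - 49*I*√5/5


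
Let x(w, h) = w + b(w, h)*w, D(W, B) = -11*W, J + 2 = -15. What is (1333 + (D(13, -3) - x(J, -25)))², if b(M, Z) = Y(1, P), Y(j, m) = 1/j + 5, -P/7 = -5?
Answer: 1713481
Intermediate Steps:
P = 35 (P = -7*(-5) = 35)
Y(j, m) = 5 + 1/j
b(M, Z) = 6 (b(M, Z) = 5 + 1/1 = 5 + 1 = 6)
J = -17 (J = -2 - 15 = -17)
x(w, h) = 7*w (x(w, h) = w + 6*w = 7*w)
(1333 + (D(13, -3) - x(J, -25)))² = (1333 + (-11*13 - 7*(-17)))² = (1333 + (-143 - 1*(-119)))² = (1333 + (-143 + 119))² = (1333 - 24)² = 1309² = 1713481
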